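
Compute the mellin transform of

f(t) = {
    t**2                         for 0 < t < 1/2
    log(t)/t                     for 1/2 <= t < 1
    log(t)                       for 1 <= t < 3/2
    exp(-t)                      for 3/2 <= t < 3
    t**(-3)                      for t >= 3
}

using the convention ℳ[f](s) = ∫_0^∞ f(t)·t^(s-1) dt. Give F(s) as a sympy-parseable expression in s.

(108*2**s*s**2*(s - 3)*(s + 2)*(s**2 - 2*s + 1)*uppergamma(s, 3/2) - 108*2**s*s**2*(s - 3)*(s + 2)*(s**2 - 2*s + 1)*uppergamma(s, 3) - 108*2**s*s**2*(s - 3)*(s + 2) + 108*2**s*(s - 3)*(s + 2)*(s**2 - 2*s + 1) - 108*3**s*s*(s - 3)*(s + 2)*(s**2 - 2*s + 1)*log(2) + 108*3**s*s*(s - 3)*(s + 2)*(s**2 - 2*s + 1)*log(3) - 108*3**s*(s - 3)*(s + 2)*(s**2 - 2*s + 1) - 4*6**s*s**2*(s + 2)*(s**2 - 2*s + 1) + 216*s**3*(s - 3)*(s + 2)*log(2) - 216*s**2*(s - 3)*(s + 2)*log(2) + 216*s**2*(s - 3)*(s + 2) + 27*s**2*(s - 3)*(s**2 - 2*s + 1))/(108*2**s*s**2*(s - 3)*(s + 2)*(s**2 - 2*s + 1))
  -2 < Re(s) < 3

decompose at 1/2, 1, 3/2, 3; ℳ[f](s) sums the 5 pieces' integrals
segment 0 to 1/2 holds t**2; add its integral
on [1/2, 1) integrate f = log(t)/t against the kernel
the [1, 3/2) slice contributes ∫ log(t)·t^(s-1) dt
piece [3/2, 3): integrate exp(-t) against the kernel
segment 3 to ∞ holds t**(-3); add its integral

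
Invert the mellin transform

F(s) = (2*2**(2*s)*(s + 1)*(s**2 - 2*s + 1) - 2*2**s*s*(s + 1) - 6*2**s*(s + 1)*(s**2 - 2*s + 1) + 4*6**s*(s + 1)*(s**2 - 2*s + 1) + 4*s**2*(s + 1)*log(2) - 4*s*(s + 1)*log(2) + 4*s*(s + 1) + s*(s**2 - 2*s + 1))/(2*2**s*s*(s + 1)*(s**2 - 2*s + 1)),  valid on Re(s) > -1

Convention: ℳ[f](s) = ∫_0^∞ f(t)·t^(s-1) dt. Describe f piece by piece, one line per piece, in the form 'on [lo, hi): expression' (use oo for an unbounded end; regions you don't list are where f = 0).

on [0, 1/2): t
on [1/2, 1): log(t)/t
on [1, 2): 3
on [2, 3): 2

split f at 1/2, 1, 2: ℳ[f](s) collects 4 kernel integrals
over [0, 1/2), the kernel integral of t enters the sum
the [1/2, 1) slice contributes ∫ log(t)/t·t^(s-1) dt
on [1, 2) integrate f = 3 against the kernel
∫ 2·t^(s-1) over [2, 3)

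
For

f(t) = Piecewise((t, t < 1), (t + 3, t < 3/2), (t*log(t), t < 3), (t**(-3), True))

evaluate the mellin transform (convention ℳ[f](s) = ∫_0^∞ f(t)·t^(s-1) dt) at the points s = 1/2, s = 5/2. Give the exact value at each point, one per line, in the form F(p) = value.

cuts at 1, 3/2, 3: linearity sums the 4 kernel integrals
between 0 and 1 the integrand is t·t^(s-1)
on [1, 3/2) integrate f = (t + 3) against the kernel
segment 3/2 to 3 holds t*log(t); add its integral
over [3, ∞), the kernel integral of t**(-3) enters the sum

F(1/2) = -6 - 178*sqrt(3)/135 + log(2**(sqrt(6)/2)*3**(-sqrt(6)/2 + 2*sqrt(3))) + 23*sqrt(6)/6
F(5/2) = -226*sqrt(3)/147 - 27*sqrt(6)*log(3)/56 - 6/5 + 27*sqrt(6)*log(2)/56 + 3861*sqrt(6)/1960 + 54*sqrt(3)*log(3)/7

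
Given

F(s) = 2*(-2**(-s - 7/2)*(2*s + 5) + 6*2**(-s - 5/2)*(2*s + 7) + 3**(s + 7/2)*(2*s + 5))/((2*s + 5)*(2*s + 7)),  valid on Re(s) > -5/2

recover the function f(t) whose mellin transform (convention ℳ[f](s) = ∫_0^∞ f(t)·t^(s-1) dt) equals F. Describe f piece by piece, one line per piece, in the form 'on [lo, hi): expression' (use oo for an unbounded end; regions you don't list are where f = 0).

slice at 1/2, transform all 2 pieces, and sum them
for t in [0, 1/2): the term is ∫ 6*t**(5/2)·t^(s-1)
on [1/2, 3): add ∫ t**(7/2)·t^(s-1) dt

on [0, 1/2): 6*t**(5/2)
on [1/2, 3): t**(7/2)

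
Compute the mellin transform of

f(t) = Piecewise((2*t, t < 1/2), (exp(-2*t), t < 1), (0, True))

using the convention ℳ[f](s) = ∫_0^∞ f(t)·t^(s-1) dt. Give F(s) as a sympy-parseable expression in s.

((s + 1)*uppergamma(s, 1) - (s + 1)*uppergamma(s, 2) + 1)/(2**s*(s + 1))
  Re(s) > -1

remove the common scale on t first: t on [0, 1); exp(-t) on [1, 2)
cuts at 1/2: linearity sums the 2 kernel integrals
over [0, 1/2), the kernel integral of 2*t enters the sum
on [1/2, 1): add ∫ exp(-2*t)·t^(s-1) dt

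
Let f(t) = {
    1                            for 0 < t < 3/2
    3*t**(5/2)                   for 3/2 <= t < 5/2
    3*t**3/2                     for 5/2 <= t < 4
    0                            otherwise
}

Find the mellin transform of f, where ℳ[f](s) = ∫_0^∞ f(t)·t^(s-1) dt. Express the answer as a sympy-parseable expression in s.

(2*(3/2)**s*(s + 3)*(2*s + 5) - 12*(3/2)**(s + 5/2)*s*(s + 3) + 3*4**(s + 3)*s*(2*s + 5) + 12*(5/2)**(s + 5/2)*s*(s + 3) - 3*(5/2)**(s + 3)*s*(2*s + 5))/(2*s*(s + 3)*(2*s + 5))
  Re(s) > 0

f breaks at 3/2, 5/2 into 3 integrals to sum
[0, 3/2) adds the kernel integral of 1
∫ over [3/2, 5/2) of 3*t**(5/2)·t^(s-1) joins the sum
between 5/2 and 4 the integrand is 3*t**3/2·t^(s-1)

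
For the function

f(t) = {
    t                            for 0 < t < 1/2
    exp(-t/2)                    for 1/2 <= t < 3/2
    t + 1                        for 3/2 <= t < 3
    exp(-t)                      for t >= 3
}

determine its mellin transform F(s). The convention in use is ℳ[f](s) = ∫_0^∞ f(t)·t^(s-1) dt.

treat the 4 regions marked off by 1/2, 3/2, 3 separately and sum
∫ t·t^(s-1) over [0, 1/2)
∫ exp(-t/2)·t^(s-1) over [1/2, 3/2)
segment [3/2, 3) carries (t + 1); integrate it
segment 3 to ∞ holds exp(-t); add its integral

(2*2**s*s*(s + 1)*uppergamma(s, 3) - 5*3**s*s - 2*3**s + 2*4**s*s*(s + 1)*uppergamma(s, 1/4) - 2*4**s*s*(s + 1)*uppergamma(s, 3/4) + 8*6**s*s + 2*6**s + s)/(2*2**s*s*(s + 1))
  Re(s) > -1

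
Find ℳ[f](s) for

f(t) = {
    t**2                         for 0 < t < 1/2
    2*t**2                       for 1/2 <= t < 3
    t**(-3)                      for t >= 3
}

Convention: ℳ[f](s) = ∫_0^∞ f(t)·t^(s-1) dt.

remove the shared t-power first: t on [0, 1/2); 2*t on [1/2, 3); t**(-4) on [3, ∞)
linearity at 1/2, 3 turns ℳ[f](s) into 3 summed integrals
between 0 and 1/2 the integrand is t**2·t^(s-1)
the [1/2, 3) slice contributes ∫ 2*t**2·t^(s-1) dt
segment 3 to ∞ holds t**(-3); add its integral

(1940*6**s*s - 5840*6**s - 27*s + 81)/(108*2**s*(s**2 - s - 6))
  -2 < Re(s) < 3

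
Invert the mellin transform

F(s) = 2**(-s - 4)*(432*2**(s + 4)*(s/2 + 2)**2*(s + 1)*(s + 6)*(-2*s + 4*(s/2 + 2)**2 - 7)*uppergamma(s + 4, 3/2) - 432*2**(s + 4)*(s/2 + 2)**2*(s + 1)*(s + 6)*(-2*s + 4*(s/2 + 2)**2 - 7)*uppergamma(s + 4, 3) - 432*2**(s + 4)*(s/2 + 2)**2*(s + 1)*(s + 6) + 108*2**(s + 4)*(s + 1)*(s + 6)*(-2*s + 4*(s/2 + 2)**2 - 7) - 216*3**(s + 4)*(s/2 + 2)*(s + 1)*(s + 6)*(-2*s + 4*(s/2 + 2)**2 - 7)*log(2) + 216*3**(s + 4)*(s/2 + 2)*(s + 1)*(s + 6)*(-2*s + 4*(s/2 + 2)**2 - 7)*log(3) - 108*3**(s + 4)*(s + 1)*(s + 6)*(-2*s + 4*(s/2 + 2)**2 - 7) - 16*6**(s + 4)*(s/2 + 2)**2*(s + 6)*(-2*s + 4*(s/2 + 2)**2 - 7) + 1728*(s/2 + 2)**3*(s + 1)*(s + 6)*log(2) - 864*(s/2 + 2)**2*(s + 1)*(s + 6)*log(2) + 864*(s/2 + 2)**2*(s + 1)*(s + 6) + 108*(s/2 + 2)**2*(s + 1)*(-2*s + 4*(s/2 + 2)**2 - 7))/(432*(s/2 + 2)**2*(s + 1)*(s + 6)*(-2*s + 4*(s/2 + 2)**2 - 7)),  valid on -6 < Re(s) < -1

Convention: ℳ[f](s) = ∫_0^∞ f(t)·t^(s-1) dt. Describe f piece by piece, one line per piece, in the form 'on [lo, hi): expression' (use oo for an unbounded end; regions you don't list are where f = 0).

on [0, 1/2): t**6
on [1/2, 1): t**3*log(t)
on [1, 3/2): t**4*log(t)
on [3/2, 3): t**4*exp(-t)
on [3, oo): t

invert the power substitution to get t**3 on [0, 1/4); t**(3/2)*log(sqrt(t)) on [1/4, 1); t**2*log(sqrt(t)) on [1, 9/4); …
peel off the shared t-power: t on [0, 1/4); log(sqrt(t))/sqrt(t) on [1/4, 1); log(sqrt(t)) on [1, 9/4); …
remove the power substitution first: t**2 on [0, 1/2); log(t)/t on [1/2, 1); log(t) on [1, 3/2); …
linearity at 1/2, 1, 3/2, 3 turns ℳ[f](s) into 5 summed integrals
[0, 1/2) adds the kernel integral of t**6
∫ t**3*log(t)·t^(s-1) over [1/2, 1)
over [1, 3/2), the kernel integral of t**4*log(t) enters the sum
between 3/2 and 3 the integrand is t**4*exp(-t)·t^(s-1)
between 3 and ∞ the integrand is t·t^(s-1)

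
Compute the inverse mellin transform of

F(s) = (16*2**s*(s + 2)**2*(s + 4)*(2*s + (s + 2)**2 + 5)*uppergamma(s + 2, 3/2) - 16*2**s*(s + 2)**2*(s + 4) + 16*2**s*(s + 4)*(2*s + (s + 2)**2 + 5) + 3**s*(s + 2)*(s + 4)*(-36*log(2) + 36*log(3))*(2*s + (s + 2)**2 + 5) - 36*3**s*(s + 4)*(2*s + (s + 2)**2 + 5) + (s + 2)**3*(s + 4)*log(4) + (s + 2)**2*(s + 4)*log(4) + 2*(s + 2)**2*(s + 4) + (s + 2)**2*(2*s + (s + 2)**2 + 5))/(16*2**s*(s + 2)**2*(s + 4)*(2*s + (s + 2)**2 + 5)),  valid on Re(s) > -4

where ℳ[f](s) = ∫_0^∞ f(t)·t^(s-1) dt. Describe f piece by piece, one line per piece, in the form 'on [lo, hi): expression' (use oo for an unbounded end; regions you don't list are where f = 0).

on [0, 1/2): t**4
on [1/2, 1): t**3*log(t)
on [1, 3/2): t**2*log(t)
on [3/2, oo): t**2*exp(-t)

back out the shared t-power: t**2 on [0, 1/2); t*log(t) on [1/2, 1); log(t) on [1, 3/2); …
summing 4 kernel integrals split by 1/2, 1, 3/2 yields ℳ[f](s)
for t in [0, 1/2): the term is ∫ t**4·t^(s-1)
piece [1/2, 1): integrate t**3*log(t) against the kernel
∫ over [1, 3/2) of t**2*log(t)·t^(s-1) joins the sum
∫ over [3/2, ∞) of t**2*exp(-t)·t^(s-1) joins the sum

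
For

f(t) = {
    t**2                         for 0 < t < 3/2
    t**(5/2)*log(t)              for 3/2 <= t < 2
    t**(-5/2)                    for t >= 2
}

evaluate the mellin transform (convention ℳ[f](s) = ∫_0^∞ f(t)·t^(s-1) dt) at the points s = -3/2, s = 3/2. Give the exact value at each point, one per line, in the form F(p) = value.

the shared t-power comes off first: t on [0, 3/2); t**(3/2)*log(t) on [3/2, 2); t**(-7/2) on [2, ∞)
invert the shared t-power to get sqrt(t) on [0, 3/2); t*log(t) on [3/2, 2); t**(-4) on [2, ∞)
slice at 3/2, 2, transform all 3 pieces, and sum them
segment [0, 3/2) carries t**2; integrate it
between 3/2 and 2 the integrand is t**(5/2)*log(t)·t^(s-1)
[2, ∞) adds the kernel integral of t**(-5/2)

F(-3/2) = -31/64 + log(8*sqrt(6)/9) + sqrt(6)
F(3/2) = -81*log(3)/64 - 47/256 + 27*sqrt(6)/56 + 337*log(2)/64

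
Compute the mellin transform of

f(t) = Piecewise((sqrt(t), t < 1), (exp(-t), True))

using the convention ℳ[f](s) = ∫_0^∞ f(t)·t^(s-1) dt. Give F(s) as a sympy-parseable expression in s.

along the cuts 1, ℳ[f](s) splits into 2 integrals
on [0, 1) integrate f = sqrt(t) against the kernel
piece [1, ∞): integrate exp(-t) against the kernel

((2*s + 1)*uppergamma(s, 1) + 2)/(2*s + 1)
  Re(s) > -1/2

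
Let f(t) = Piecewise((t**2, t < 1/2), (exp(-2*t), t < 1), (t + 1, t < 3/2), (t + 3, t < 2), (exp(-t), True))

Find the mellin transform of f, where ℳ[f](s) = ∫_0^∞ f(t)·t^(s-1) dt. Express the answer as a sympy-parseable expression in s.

(20*2**(2*s)*s*(s + 2) + 12*2**(2*s)*(s + 2) + 4*2**s*s*(s + 1)*(s + 2)*uppergamma(s, 2) - 8*2**s*s*(s + 2) - 4*2**s*(s + 2) - 8*3**s*s*(s + 2) - 8*3**s*(s + 2) + 4*s*(s + 1)*(s + 2)*uppergamma(s, 1) - 4*s*(s + 1)*(s + 2)*uppergamma(s, 2) + s*(s + 1))/(4*2**s*s*(s + 1)*(s + 2))
  Re(s) > -2

integrate the 5 segments split at 1/2, 1, 3/2, 2, then add the results
over [0, 1/2), the kernel integral of t**2 enters the sum
segment [1/2, 1) carries exp(-2*t); integrate it
between 1 and 3/2 the integrand is (t + 1)·t^(s-1)
segment 3/2 to 2 holds (t + 3); add its integral
between 2 and ∞ the integrand is exp(-t)·t^(s-1)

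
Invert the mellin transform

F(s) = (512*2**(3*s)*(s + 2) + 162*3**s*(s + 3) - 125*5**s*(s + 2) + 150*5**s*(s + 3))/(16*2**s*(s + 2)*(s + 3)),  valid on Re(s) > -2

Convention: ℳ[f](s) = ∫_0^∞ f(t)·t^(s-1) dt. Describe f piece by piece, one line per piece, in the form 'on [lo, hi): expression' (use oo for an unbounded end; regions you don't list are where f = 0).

on [0, 3/2): 6*t**2
on [3/2, 5/2): 3*t**2/2
on [5/2, 4): t**3/2

treat the 3 regions marked off by 3/2, 5/2 separately and sum
the [0, 3/2) slice contributes ∫ 6*t**2·t^(s-1) dt
on [3/2, 5/2): add ∫ 3*t**2/2·t^(s-1) dt
on [5/2, 4): add ∫ t**3/2·t^(s-1) dt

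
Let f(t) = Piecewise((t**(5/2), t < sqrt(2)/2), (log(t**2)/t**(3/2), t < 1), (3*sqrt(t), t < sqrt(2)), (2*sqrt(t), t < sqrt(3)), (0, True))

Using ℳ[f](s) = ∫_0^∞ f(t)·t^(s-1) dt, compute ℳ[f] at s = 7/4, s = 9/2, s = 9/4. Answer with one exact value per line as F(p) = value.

undo the shared t-power: t**2 on [0, sqrt(2)/2); log(t**2)/t**2 on [sqrt(2)/2, 1); 3 on [1, sqrt(2)); …
reversing the power substitution: t on [0, 1/2); log(t)/t on [1/2, 1); 3 on [1, 2); …
linearity at sqrt(2)/2, 1, sqrt(2) turns ℳ[f](s) into 4 summed integrals
over [0, sqrt(2)/2), the kernel integral of t**(5/2) enters the sum
over [sqrt(2)/2, 1), the kernel integral of log(t**2)/t**(3/2) enters the sum
∫ 3*sqrt(t)·t^(s-1) over [1, sqrt(2))
the [sqrt(2), sqrt(3)) slice contributes ∫ 2*sqrt(t)·t^(s-1) dt

F(7/4) = 2**(7/8)*(-5100*2**(1/8) + 136*2**(1/4) + 612*log(2) + 408*6**(1/8) + 4905)/306
F(9/2) = sqrt(2)*(-2072*sqrt(2) + 420*log(2) + 4357 + 9072*sqrt(6))/5040
F(9/4) = 2**(5/8)*(-8740*2**(3/8) + 2508*log(2) + 1368*2**(3/4) + 6787 + 4104*6**(3/8))/3762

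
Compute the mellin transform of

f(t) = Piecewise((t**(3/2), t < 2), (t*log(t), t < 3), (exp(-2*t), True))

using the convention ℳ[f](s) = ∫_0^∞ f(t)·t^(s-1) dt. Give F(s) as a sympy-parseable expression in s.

decompose at 2, 3; ℳ[f](s) sums the 3 pieces' integrals
[0, 2) adds the kernel integral of t**(3/2)
∫ t*log(t)·t^(s-1) over [2, 3)
segment 3 to ∞ holds exp(-2*t); add its integral

(-12**s*s*(2*s + 3)*log(4) - 12**s*(2*s + 3)*log(4) + 12**s*(4*s + 6) + 12**s*sqrt(2)*(4*s**2 + 8*s + 4) + 3*18**s*s*(2*s + 3)*log(3) + 18**s*(-6*s - 9) + 3*18**s*(2*s + 3)*log(3) + 3**s*(2*s + 3)*(s**2 + 2*s + 1)*uppergamma(s, 6))/(6**s*(2*s + 3)*(s**2 + 2*s + 1))
  Re(s) > -3/2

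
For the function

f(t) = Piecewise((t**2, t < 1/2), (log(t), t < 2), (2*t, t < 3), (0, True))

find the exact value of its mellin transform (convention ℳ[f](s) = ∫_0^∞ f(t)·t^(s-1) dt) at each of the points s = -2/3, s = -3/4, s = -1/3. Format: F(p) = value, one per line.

slice at 1/2, 2, transform all 3 pieces, and sum them
on [0, 1/2): add ∫ t**2·t^(s-1) dt
segment [1/2, 2) carries log(t); integrate it
segment [2, 3) carries 2*t; integrate it

F(-2/3) = 3*2**(2/3)*(-19*2**(2/3) - log(2**(2*2**(2/3) + 8)) + 13 + 16*6**(1/3))/16
F(-3/4) = 2**(3/4)*(-200*sqrt(2) - log(2**(15*sqrt(2) + 60)) + 89 + 180*6**(1/4))/45
F(-1/3) = 3*2**(1/3)*(-50*2**(1/3) - log(2**(10*2**(1/3) + 20)) + 10*6**(2/3) + 61)/20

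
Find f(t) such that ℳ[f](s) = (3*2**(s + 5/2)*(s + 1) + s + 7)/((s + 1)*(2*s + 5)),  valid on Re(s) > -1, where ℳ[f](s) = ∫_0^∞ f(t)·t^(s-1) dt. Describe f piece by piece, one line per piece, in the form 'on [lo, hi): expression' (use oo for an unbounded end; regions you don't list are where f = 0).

on [0, 1): 2*t
on [1, 2): 3*t**(5/2)/2

breakpoints 1: one integral from each of the 2 segments
∫ over [0, 1) of 2*t·t^(s-1) joins the sum
∫ over [1, 2) of 3*t**(5/2)/2·t^(s-1) joins the sum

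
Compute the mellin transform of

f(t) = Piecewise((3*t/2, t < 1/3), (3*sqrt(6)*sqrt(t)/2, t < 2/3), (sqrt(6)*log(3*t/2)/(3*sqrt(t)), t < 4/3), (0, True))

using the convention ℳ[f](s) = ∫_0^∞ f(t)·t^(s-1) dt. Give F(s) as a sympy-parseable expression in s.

sqrt(2)*(4*2**(2*s)*(s + 1)*(2*s - 1)*(2*s + 1)*log(2) + 3*2**(s + 5/2)*(s + 1)*(2*s - 1)**2 + 2**(s + 7/2)*(s + 1)*(2*s + 1) - 2**(2*s + 3)*(s + 1)*(2*s + 1) + 12*(-s - 1)*(2*s - 1)**2 + sqrt(2)*(2*s - 1)**2*(2*s + 1))/(4*3**s*(s + 1)*(2*s - 1)**2*(2*s + 1))
  Re(s) > -1

invert the common scale on t to get t on [0, 1/2); 3*sqrt(t) on [1/2, 1); log(t)/sqrt(t) on [1, 2)
undo the shared t-power: t**2 on [0, 1/2); 3*t**(3/2) on [1/2, 1); sqrt(t)*log(t) on [1, 2)
the shared t-power comes off first: t**(3/2) on [0, 1/2); 3*t on [1/2, 1); log(t) on [1, 2)
decompose at 1/3, 2/3; ℳ[f](s) sums the 3 pieces' integrals
the [0, 1/3) slice contributes ∫ 3*t/2·t^(s-1) dt
on [1/3, 2/3) integrate f = 3*sqrt(6)*sqrt(t)/2 against the kernel
for t in [2/3, 4/3): the term is ∫ sqrt(6)*log(3*t/2)/(3*sqrt(t))·t^(s-1)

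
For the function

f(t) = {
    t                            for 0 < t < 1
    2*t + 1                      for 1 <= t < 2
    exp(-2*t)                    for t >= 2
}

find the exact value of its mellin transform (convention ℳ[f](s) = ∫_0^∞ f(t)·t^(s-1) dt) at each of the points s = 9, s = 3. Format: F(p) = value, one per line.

F(9) = 16831*exp(-4)/4 + 23533/90
F(3) = 13*exp(-4)/4 + 121/12

f breaks at 1, 2 into 3 integrals to sum
on [0, 1) integrate f = t against the kernel
segment 1 to 2 holds (2*t + 1); add its integral
segment [2, ∞) carries exp(-2*t); integrate it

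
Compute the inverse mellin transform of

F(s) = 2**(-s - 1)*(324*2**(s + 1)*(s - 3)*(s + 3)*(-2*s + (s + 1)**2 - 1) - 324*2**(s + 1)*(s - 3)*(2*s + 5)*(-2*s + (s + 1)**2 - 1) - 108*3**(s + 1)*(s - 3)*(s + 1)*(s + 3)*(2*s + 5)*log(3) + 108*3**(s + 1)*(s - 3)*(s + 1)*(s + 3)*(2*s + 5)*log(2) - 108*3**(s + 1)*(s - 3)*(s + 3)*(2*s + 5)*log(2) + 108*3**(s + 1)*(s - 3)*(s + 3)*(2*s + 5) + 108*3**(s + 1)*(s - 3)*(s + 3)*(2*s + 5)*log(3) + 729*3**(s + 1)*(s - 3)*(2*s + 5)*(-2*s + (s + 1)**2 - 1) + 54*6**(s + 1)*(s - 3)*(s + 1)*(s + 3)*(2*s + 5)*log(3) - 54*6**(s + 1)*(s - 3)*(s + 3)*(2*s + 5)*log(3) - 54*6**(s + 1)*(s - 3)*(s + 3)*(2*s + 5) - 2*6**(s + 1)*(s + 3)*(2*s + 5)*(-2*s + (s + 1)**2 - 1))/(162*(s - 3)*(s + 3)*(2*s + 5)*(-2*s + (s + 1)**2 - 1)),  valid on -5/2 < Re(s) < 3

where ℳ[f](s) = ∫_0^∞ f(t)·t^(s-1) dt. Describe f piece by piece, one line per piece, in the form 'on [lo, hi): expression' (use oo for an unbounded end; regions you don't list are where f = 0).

on [0, 1): t**(5/2)
on [1, 3/2): 2*t**3
on [3/2, 3): log(t)
on [3, oo): t**(-3)

invert the shared t-power to get t**(3/2) on [0, 1); 2*t**2 on [1, 3/2); log(t)/t on [3/2, 3); …
integrate the 4 segments split at 1, 3/2, 3, then add the results
for t in [0, 1): the term is ∫ t**(5/2)·t^(s-1)
on [1, 3/2): add ∫ 2*t**3·t^(s-1) dt
∫ over [3/2, 3) of log(t)·t^(s-1) joins the sum
[3, ∞) adds the kernel integral of t**(-3)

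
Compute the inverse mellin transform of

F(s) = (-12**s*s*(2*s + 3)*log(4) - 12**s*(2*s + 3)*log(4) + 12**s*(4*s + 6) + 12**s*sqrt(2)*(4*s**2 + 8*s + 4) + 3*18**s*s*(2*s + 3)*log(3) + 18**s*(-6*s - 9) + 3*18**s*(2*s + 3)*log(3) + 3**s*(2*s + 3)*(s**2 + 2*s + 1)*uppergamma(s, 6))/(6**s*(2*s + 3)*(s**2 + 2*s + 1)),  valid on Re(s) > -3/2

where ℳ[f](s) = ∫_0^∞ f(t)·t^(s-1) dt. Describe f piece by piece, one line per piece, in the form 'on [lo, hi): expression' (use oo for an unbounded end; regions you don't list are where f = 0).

along the cuts 2, 3, ℳ[f](s) splits into 3 integrals
between 0 and 2 the integrand is t**(3/2)·t^(s-1)
for t in [2, 3): the term is ∫ t*log(t)·t^(s-1)
for t in [3, ∞): the term is ∫ exp(-2*t)·t^(s-1)

on [0, 2): t**(3/2)
on [2, 3): t*log(t)
on [3, oo): exp(-2*t)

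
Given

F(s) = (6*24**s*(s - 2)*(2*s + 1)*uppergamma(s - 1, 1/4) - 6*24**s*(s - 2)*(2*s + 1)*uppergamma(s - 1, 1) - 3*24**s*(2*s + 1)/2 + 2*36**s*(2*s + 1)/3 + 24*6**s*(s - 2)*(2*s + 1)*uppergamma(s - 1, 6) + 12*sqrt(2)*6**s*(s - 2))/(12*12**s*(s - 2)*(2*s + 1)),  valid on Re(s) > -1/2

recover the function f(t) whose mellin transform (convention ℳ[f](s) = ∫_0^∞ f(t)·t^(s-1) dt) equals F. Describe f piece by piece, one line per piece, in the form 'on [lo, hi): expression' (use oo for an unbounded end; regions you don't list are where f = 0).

undo the shared t-power: t**(3/2) on [0, 1/2); exp(-t/2) on [1/2, 2); 1/(2*t) on [2, 3); …
split f at 1/2, 2, 3: ℳ[f](s) collects 4 kernel integrals
on [0, 1/2): add ∫ sqrt(t)·t^(s-1) dt
∫ over [1/2, 2) of exp(-t/2)/t·t^(s-1) joins the sum
over [2, 3), the kernel integral of 1/(2*t**2) enters the sum
[3, ∞) adds the kernel integral of exp(-2*t)/t

on [0, 1/2): sqrt(t)
on [1/2, 2): exp(-t/2)/t
on [2, 3): 1/(2*t**2)
on [3, oo): exp(-2*t)/t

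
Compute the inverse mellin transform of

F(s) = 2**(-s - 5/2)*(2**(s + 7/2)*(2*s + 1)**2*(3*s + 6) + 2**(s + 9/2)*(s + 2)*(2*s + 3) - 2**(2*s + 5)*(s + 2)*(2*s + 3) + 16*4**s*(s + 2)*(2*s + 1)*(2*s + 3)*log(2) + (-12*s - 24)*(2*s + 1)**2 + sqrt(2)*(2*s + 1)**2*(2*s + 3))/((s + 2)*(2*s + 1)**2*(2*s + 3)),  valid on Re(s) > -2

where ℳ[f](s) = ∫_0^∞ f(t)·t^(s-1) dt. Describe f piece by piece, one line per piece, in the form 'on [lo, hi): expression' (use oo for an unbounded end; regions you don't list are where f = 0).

on [0, 1/2): t**2
on [1/2, 1): 3*t**(3/2)
on [1, 2): sqrt(t)*log(t)

remove the shared t-power first: t**(3/2) on [0, 1/2); 3*t on [1/2, 1); log(t) on [1, 2)
slice at 1/2, 1, transform all 3 pieces, and sum them
on [0, 1/2): add ∫ t**2·t^(s-1) dt
for t in [1/2, 1): the term is ∫ 3*t**(3/2)·t^(s-1)
[1, 2) adds the kernel integral of sqrt(t)*log(t)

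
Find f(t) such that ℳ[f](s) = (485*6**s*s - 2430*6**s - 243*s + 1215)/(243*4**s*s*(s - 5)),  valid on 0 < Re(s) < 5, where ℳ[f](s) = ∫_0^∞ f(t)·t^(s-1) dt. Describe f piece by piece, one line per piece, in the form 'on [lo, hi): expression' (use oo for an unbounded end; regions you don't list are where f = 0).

on [0, 1/4): 1
on [1/4, 3/2): 2
on [3/2, oo): 1/(32*t**5)

peel off the common scale on t: 1 on [0, 1/2); 2 on [1/2, 3); t**(-5) on [3, ∞)
the shared t-power comes off first: t on [0, 1/2); 2*t on [1/2, 3); t**(-4) on [3, ∞)
summing 3 kernel integrals split by 1/4, 3/2 yields ℳ[f](s)
segment [0, 1/4) carries 1; integrate it
[1/4, 3/2) adds the kernel integral of 2
the [3/2, ∞) slice contributes ∫ 1/(32*t**5)·t^(s-1) dt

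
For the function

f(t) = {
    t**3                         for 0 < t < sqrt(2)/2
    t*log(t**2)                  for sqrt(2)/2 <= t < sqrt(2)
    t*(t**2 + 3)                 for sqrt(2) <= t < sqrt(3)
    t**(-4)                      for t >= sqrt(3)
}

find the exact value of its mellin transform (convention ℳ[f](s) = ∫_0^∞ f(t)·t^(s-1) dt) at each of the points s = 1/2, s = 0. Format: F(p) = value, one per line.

reversing the shared t-power: t on [0, sqrt(2)/2); log(t**2)/t on [sqrt(2)/2, sqrt(2)); (t**2 + 3)/t on [sqrt(2), sqrt(3)); …
undo the shared t-power: t**2 on [0, sqrt(2)/2); log(t**2) on [sqrt(2)/2, sqrt(2)); t**2 + 3 on [sqrt(2), sqrt(3)); …
the power substitution comes off first: t on [0, 1/2); log(t) on [1/2, 2); t + 3 on [2, 3); …
summing 4 kernel integrals split by sqrt(2)/2, sqrt(2), sqrt(3) yields ℳ[f](s)
for t in [0, sqrt(2)/2): the term is ∫ t**3·t^(s-1)
between sqrt(2)/2 and sqrt(2) the integrand is t*log(t**2)·t^(s-1)
[sqrt(2), sqrt(3)) adds the kernel integral of t*(t**2 + 3)
segment sqrt(3) to ∞ holds t**(-4); add its integral

F(1/2) = 2**(1/4)*(-436*sqrt(2) + 2*2**(3/4)*3**(1/4) + 65 + log(2**(42 + 84*sqrt(2))) + 180*6**(3/4))/126
F(0) = sqrt(2)*(-330 + sqrt(2) + 108*log(2) + 144*sqrt(6))/72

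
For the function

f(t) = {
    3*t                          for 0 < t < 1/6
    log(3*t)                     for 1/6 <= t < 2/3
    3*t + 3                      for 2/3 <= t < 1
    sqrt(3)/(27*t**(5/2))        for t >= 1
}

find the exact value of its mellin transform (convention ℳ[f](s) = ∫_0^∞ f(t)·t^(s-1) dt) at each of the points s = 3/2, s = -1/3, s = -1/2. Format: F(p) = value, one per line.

F(3/2) = sqrt(6)*(-1139 + 30*sqrt(2) + 270*log(2) + 864*sqrt(6))/1620
F(-1/3) = -log(2**(3*12**(1/3)/2 + 3*6**(1/3))) - 9/2 - 3*12**(1/3)/2 + 2*sqrt(3)/153 + 39*6**(1/3)/4
F(-1/2) = sqrt(6)*(-486*log(2) + sqrt(2) + 648)/162

strip the common scale on t: t on [0, 1/2); log(t) on [1/2, 2); t + 3 on [2, 3); …
treat the 4 regions marked off by 1/6, 2/3, 1 separately and sum
over [0, 1/6), the kernel integral of 3*t enters the sum
the [1/6, 2/3) slice contributes ∫ log(3*t)·t^(s-1) dt
∫ (3*t + 3)·t^(s-1) over [2/3, 1)
on [1, ∞): add ∫ sqrt(3)/(27*t**(5/2))·t^(s-1) dt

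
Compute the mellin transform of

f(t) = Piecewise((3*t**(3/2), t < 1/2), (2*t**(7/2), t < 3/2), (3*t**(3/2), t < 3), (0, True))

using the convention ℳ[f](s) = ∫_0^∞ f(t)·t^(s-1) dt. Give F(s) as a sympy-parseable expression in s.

breakpoints 1/2, 3/2: one integral from each of the 3 segments
for t in [0, 1/2): the term is ∫ 3*t**(3/2)·t^(s-1)
[1/2, 3/2) adds the kernel integral of 2*t**(7/2)
on [3/2, 3): add ∫ 3*t**(3/2)·t^(s-1) dt

(18*3**s*sqrt(6)*s - 45*3**s*sqrt(6) + 144*sqrt(3)*6**s*s + 504*sqrt(3)*6**s + 10*sqrt(2)*s + 39*sqrt(2))/(4*2**s*(4*s**2 + 20*s + 21))
  Re(s) > -3/2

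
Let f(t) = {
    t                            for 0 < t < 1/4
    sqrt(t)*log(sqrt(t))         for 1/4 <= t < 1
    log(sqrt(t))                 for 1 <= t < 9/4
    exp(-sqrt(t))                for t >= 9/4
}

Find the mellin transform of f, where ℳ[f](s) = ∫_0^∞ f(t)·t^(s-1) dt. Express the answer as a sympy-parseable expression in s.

undo the power substitution: t**2 on [0, 1/2); t*log(t) on [1/2, 1); log(t) on [1, 3/2); …
integrate the 4 segments split at 1/4, 1, 9/4, then add the results
the [0, 1/4) slice contributes ∫ t·t^(s-1) dt
the [1/4, 1) slice contributes ∫ sqrt(t)*log(sqrt(t))·t^(s-1) dt
on [1, 9/4) integrate f = log(sqrt(t)) against the kernel
piece [9/4, ∞): integrate exp(-sqrt(t)) against the kernel

(8*2**(2*s)*s**2*(s + 1)*(4*s**2 + 4*s + 1)*uppergamma(2*s, 3/2) - 8*2**(2*s)*s**2*(s + 1) + 2*2**(2*s)*(s + 1)*(4*s**2 + 4*s + 1) + 9**s*s*(s + 1)*(-4*log(2) + 4*log(3))*(4*s**2 + 4*s + 1) - 2*9**s*(s + 1)*(4*s**2 + 4*s + 1) + 8*s**3*(s + 1)*log(2) + 4*s**2*(s + 1)*log(2) + 4*s**2*(s + 1) + s**2*(4*s**2 + 4*s + 1))/(4*2**(2*s)*s**2*(s + 1)*(4*s**2 + 4*s + 1))
  Re(s) > -1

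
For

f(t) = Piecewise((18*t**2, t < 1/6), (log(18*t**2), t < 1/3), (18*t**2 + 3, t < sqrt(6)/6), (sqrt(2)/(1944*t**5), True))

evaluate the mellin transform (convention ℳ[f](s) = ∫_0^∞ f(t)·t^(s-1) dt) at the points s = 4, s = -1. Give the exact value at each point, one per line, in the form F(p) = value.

remove the common scale on t first: 2*t**2 on [0, 1/2); log(2*t**2) on [1/2, 1); 2*t**2 + 3 on [1, sqrt(6)/2); …
peel off the power substitution: 2*t on [0, 1/4); log(2*t) on [1/4, 1); 2*t + 3 on [1, 3/2); …
undo the common scale on t: t on [0, 1/2); log(t) on [1/2, 2); t + 3 on [2, 3); …
along the cuts 1/6, 1/3, sqrt(6)/6, ℳ[f](s) splits into 4 integrals
on [0, 1/6): add ∫ 18*t**2·t^(s-1) dt
∫ over [1/6, 1/3) of log(18*t**2)·t^(s-1) joins the sum
over [1/3, sqrt(6)/6), the kernel integral of (18*t**2 + 3) enters the sum
over [sqrt(6)/6, ∞), the kernel integral of sqrt(2)/(1944*t**5) enters the sum

F(4) = sqrt(3)/972 + 17*log(2)/5184 + 23/1152
F(-1) = -9*log(2) + sqrt(2)/54 + 12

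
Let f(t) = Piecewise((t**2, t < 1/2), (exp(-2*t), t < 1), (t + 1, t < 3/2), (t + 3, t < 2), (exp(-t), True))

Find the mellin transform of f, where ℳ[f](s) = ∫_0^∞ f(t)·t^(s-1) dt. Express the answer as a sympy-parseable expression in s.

(20*2**(2*s)*s*(s + 2) + 12*2**(2*s)*(s + 2) + 4*2**s*s*(s + 1)*(s + 2)*uppergamma(s, 2) - 8*2**s*s*(s + 2) - 4*2**s*(s + 2) - 8*3**s*s*(s + 2) - 8*3**s*(s + 2) + 4*s*(s + 1)*(s + 2)*uppergamma(s, 1) - 4*s*(s + 1)*(s + 2)*uppergamma(s, 2) + s*(s + 1))/(4*2**s*s*(s + 1)*(s + 2))
  Re(s) > -2

cuts at 1/2, 1, 3/2, 2: linearity sums the 5 kernel integrals
[0, 1/2) adds the kernel integral of t**2
over [1/2, 1), the kernel integral of exp(-2*t) enters the sum
over [1, 3/2), the kernel integral of (t + 1) enters the sum
piece [3/2, 2): integrate (t + 3) against the kernel
segment 2 to ∞ holds exp(-t); add its integral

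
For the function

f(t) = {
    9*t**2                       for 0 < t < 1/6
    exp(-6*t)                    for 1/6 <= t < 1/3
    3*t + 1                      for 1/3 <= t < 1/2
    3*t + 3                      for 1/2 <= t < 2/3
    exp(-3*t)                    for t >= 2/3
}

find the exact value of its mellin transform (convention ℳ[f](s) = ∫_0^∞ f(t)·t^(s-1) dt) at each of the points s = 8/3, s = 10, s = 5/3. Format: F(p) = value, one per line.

F(8/3) = 6**(1/3)*(-4158*3**(2/3) - 1596*2**(2/3) - 616*uppergamma(8/3, 2) + 33 + 616*uppergamma(8/3, 1) + 2464*2**(2/3)*uppergamma(8/3, 2) + 32928*2**(1/3))/133056
F(10) = (2604122400*E + 1302094759*exp(2) + 7241213675520)*exp(-2)/159630704640
F(5/3) = 6**(1/3)*(-792*3**(2/3) - 429*2**(2/3) - 220*uppergamma(5/3, 2) + 15 + 220*uppergamma(5/3, 1) + 440*2**(2/3)*uppergamma(5/3, 2) + 4488*2**(1/3))/7920

the common scale on t comes off first: t**2 on [0, 1/2); exp(-2*t) on [1/2, 1); t + 1 on [1, 3/2); …
the 5 pieces separated at 1/6, 1/3, 1/2, 2/3 each add one integral
piece [0, 1/6): integrate 9*t**2 against the kernel
∫ exp(-6*t)·t^(s-1) over [1/6, 1/3)
segment [1/3, 1/2) carries (3*t + 1); integrate it
piece [1/2, 2/3): integrate (3*t + 3) against the kernel
∫ exp(-3*t)·t^(s-1) over [2/3, ∞)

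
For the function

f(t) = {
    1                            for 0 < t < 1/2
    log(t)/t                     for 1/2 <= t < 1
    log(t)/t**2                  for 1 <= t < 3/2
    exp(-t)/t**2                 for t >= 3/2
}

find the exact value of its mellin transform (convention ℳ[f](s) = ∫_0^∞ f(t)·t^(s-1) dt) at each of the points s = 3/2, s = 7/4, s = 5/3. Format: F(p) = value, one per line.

F(3/2) = -4*sqrt(6)/3 - 2*sqrt(pi)*erfc(sqrt(6)/2) + sqrt(2)*log(64*2**(4*sqrt(3))/3**(4*sqrt(3)))/6 + 2*sqrt(6)*exp(-3/2)/3 + 13*sqrt(2)/6
F(7/4) = 2**(1/4)*(-672*3**(3/4) + log(2**(84 + 168*3**(3/4))/3**(168*3**(3/4))) + 63*2**(3/4)*uppergamma(-1/4, 3/2) + 130 + 896*2**(3/4))/126
F(5/3) = 2**(1/3)*(-120*3**(2/3) + log(2**(30 + 40*3**(2/3))/3**(40*3**(2/3))) + 20*2**(2/3)*uppergamma(-1/3, 3/2) + 51 + 135*2**(2/3))/40

the shared t-power comes off first: t on [0, 1/2); log(t) on [1/2, 1); log(t)/t on [1, 3/2); …
reversing the shared t-power: t**2 on [0, 1/2); t*log(t) on [1/2, 1); log(t) on [1, 3/2); …
cuts at 1/2, 1, 3/2: linearity sums the 4 kernel integrals
on [0, 1/2): add ∫ 1·t^(s-1) dt
over [1/2, 1), the kernel integral of log(t)/t enters the sum
the [1, 3/2) slice contributes ∫ log(t)/t**2·t^(s-1) dt
[3/2, ∞) adds the kernel integral of exp(-t)/t**2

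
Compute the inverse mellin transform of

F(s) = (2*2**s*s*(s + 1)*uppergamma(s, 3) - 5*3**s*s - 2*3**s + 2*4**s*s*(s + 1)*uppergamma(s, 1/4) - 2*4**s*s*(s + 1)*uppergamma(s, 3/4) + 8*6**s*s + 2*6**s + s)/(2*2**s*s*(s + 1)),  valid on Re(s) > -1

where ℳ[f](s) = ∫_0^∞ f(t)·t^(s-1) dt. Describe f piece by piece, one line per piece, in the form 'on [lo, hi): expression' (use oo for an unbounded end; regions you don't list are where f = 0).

slice at 1/2, 3/2, 3, transform all 4 pieces, and sum them
[0, 1/2) adds the kernel integral of t
segment [1/2, 3/2) carries exp(-t/2); integrate it
for t in [3/2, 3): the term is ∫ (t + 1)·t^(s-1)
between 3 and ∞ the integrand is exp(-t)·t^(s-1)

on [0, 1/2): t
on [1/2, 3/2): exp(-t/2)
on [3/2, 3): t + 1
on [3, oo): exp(-t)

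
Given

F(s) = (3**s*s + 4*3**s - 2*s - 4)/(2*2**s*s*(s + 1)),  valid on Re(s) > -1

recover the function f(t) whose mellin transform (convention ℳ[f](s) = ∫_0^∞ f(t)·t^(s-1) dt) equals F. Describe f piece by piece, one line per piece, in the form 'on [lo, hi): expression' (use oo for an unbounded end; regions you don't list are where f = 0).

on [0, 1/2): t
on [1/2, 3/2): 2 - t

the 2 pieces separated at 1/2 each add one integral
the [0, 1/2) slice contributes ∫ t·t^(s-1) dt
on [1/2, 3/2): add ∫ (2 - t)·t^(s-1) dt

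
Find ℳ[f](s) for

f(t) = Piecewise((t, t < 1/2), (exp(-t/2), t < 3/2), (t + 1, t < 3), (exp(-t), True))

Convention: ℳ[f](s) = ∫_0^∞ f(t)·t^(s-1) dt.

summing 4 kernel integrals split by 1/2, 3/2, 3 yields ℳ[f](s)
on [0, 1/2): add ∫ t·t^(s-1) dt
[1/2, 3/2) adds the kernel integral of exp(-t/2)
segment [3/2, 3) carries (t + 1); integrate it
the [3, ∞) slice contributes ∫ exp(-t)·t^(s-1) dt

(2*2**s*s*(s + 1)*uppergamma(s, 3) - 5*3**s*s - 2*3**s + 2*4**s*s*(s + 1)*uppergamma(s, 1/4) - 2*4**s*s*(s + 1)*uppergamma(s, 3/4) + 8*6**s*s + 2*6**s + s)/(2*2**s*s*(s + 1))
  Re(s) > -1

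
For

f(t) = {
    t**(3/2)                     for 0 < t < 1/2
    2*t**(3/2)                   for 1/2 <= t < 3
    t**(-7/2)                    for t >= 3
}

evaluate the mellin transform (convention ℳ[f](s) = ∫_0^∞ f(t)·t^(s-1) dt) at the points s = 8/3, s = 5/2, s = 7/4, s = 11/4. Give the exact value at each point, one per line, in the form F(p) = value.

F(8/3) = 2**(5/6)*(-3 + 7856*6**(1/6))/400
F(5/2) = 7837/192
F(7/4) = 2**(3/4)*(-63 + 27320*6**(1/4))/3276
F(11/4) = 2**(3/4)*(-9 + 23600*6**(1/4))/1224

invert the shared t-power to get t on [0, 1/2); 2*t on [1/2, 3); t**(-4) on [3, ∞)
along the cuts 1/2, 3, ℳ[f](s) splits into 3 integrals
segment 0 to 1/2 holds t**(3/2); add its integral
for t in [1/2, 3): the term is ∫ 2*t**(3/2)·t^(s-1)
segment 3 to ∞ holds t**(-7/2); add its integral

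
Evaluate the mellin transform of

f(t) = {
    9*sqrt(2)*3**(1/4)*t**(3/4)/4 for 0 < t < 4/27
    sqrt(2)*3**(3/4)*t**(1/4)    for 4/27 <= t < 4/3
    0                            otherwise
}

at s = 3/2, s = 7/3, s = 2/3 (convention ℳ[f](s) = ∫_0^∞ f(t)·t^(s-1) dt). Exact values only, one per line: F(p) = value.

strip the common scale on t: 3*sqrt(6)*t**(3/4)/4 on [0, 4/9); sqrt(6)*t**(1/4) on [4/9, 4)
the power substitution comes off first: 3*sqrt(6)*t**(3/2)/4 on [0, 2/3); sqrt(6)*sqrt(t) on [2/3, 2)
reversing the common scale on t: t**(3/2) on [0, 1); 2*sqrt(t) on [1, 3)
slice at 4/27, transform all 2 pieces, and sum them
[0, 4/27) adds the kernel integral of 9*sqrt(2)*3**(1/4)*t**(3/4)/4
on [4/27, 4/3) integrate f = sqrt(2)*3**(3/4)*t**(1/4) against the kernel

F(3/2) = 64/21 - 352*sqrt(3)/15309
F(7/3) = 64*2**(2/3)*(-43 + 17982*3**(1/6))/836163
F(2/3) = 8*2**(1/3)*(-23 + 102*3**(5/6))/561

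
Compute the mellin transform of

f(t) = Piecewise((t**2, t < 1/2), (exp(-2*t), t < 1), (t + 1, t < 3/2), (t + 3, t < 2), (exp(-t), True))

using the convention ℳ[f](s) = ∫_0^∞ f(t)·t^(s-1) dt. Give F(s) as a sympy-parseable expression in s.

decompose at 1/2, 1, 3/2, 2; ℳ[f](s) sums the 5 pieces' integrals
∫ t**2·t^(s-1) over [0, 1/2)
on [1/2, 1): add ∫ exp(-2*t)·t^(s-1) dt
piece [1, 3/2): integrate (t + 1) against the kernel
on [3/2, 2) integrate f = (t + 3) against the kernel
∫ exp(-t)·t^(s-1) over [2, ∞)

(20*2**(2*s)*s*(s + 2) + 12*2**(2*s)*(s + 2) + 4*2**s*s*(s + 1)*(s + 2)*uppergamma(s, 2) - 8*2**s*s*(s + 2) - 4*2**s*(s + 2) - 8*3**s*s*(s + 2) - 8*3**s*(s + 2) + 4*s*(s + 1)*(s + 2)*uppergamma(s, 1) - 4*s*(s + 1)*(s + 2)*uppergamma(s, 2) + s*(s + 1))/(4*2**s*s*(s + 1)*(s + 2))
  Re(s) > -2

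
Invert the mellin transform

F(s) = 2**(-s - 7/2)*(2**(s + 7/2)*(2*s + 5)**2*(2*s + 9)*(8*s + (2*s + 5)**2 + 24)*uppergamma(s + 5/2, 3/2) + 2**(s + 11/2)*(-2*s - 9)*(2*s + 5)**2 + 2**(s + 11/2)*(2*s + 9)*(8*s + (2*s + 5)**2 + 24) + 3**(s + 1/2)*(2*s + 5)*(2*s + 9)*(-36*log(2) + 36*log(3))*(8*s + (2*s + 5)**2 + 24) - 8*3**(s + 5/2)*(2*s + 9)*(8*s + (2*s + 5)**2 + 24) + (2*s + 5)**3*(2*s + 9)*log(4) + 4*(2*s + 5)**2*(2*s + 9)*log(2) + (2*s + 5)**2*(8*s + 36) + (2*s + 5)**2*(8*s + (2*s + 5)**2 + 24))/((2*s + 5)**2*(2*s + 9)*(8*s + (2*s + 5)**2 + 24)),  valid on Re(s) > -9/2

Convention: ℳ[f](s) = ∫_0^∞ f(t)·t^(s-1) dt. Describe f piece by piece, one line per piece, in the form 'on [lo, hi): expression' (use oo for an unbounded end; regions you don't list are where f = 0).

on [0, 1/2): t**(9/2)
on [1/2, 1): t**(7/2)*log(t)
on [1, 3/2): t**(5/2)*log(t)
on [3/2, oo): t**(5/2)*exp(-t)

strip the shared t-power: t**4 on [0, 1/2); t**3*log(t) on [1/2, 1); t**2*log(t) on [1, 3/2); …
back out the shared t-power: t**2 on [0, 1/2); t*log(t) on [1/2, 1); log(t) on [1, 3/2); …
linearity at 1/2, 1, 3/2 turns ℳ[f](s) into 4 summed integrals
[0, 1/2) adds the kernel integral of t**(9/2)
segment [1/2, 1) carries t**(7/2)*log(t); integrate it
∫ t**(5/2)*log(t)·t^(s-1) over [1, 3/2)
on [3/2, ∞): add ∫ t**(5/2)*exp(-t)·t^(s-1) dt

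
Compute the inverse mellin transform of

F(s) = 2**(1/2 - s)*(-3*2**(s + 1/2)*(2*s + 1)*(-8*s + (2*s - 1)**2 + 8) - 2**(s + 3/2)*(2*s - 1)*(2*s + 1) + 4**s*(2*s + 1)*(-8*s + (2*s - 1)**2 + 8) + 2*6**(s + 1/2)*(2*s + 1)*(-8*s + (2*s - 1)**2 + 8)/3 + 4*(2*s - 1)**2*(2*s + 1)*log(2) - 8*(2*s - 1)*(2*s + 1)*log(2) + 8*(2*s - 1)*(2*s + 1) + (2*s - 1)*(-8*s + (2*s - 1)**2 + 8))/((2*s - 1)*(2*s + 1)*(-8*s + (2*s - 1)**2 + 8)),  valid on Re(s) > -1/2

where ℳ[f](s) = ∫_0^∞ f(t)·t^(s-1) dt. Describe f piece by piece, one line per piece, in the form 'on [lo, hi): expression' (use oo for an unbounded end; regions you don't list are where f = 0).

peel off the shared t-power: t**(3/2) on [0, 1/2); log(t)/sqrt(t) on [1/2, 1); 3*sqrt(t) on [1, 2); …
reversing the shared t-power: t on [0, 1/2); log(t)/t on [1/2, 1); 3 on [1, 2); …
linearity at 1/2, 1, 2 turns ℳ[f](s) into 4 summed integrals
on [0, 1/2) integrate f = sqrt(t) against the kernel
∫ over [1/2, 1) of log(t)/t**(3/2)·t^(s-1) joins the sum
the [1, 2) slice contributes ∫ 3/sqrt(t)·t^(s-1) dt
∫ 2/sqrt(t)·t^(s-1) over [2, 3)

on [0, 1/2): sqrt(t)
on [1/2, 1): log(t)/t**(3/2)
on [1, 2): 3/sqrt(t)
on [2, 3): 2/sqrt(t)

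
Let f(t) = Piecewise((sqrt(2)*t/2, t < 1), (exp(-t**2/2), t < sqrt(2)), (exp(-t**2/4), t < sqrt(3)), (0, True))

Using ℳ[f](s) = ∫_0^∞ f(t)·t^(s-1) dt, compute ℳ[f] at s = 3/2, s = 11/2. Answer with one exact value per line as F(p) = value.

F(3/2) = -sqrt(2)*uppergamma(3/4, 3/4) - 2**(3/4)*uppergamma(3/4, 1)/2 + sqrt(2)/5 + 2**(3/4)*uppergamma(3/4, 1/2)/2 + sqrt(2)*uppergamma(3/4, 1/2)
F(11/2) = -16*sqrt(2)*uppergamma(11/4, 3/4) - 2*2**(3/4)*uppergamma(11/4, 1) + sqrt(2)/13 + 2*2**(3/4)*uppergamma(11/4, 1/2) + 16*sqrt(2)*uppergamma(11/4, 1/2)

peel off the power substitution: sqrt(2)*sqrt(t)/2 on [0, 1); exp(-t/2) on [1, 2); exp(-t/4) on [2, 3)
the common scale on t comes off first: sqrt(t) on [0, 1/2); exp(-t) on [1/2, 1); exp(-t/2) on [1, 3/2)
the 3 pieces separated at 1, sqrt(2) each add one integral
∫ sqrt(2)*t/2·t^(s-1) over [0, 1)
segment 1 to sqrt(2) holds exp(-t**2/2); add its integral
the [sqrt(2), sqrt(3)) slice contributes ∫ exp(-t**2/4)·t^(s-1) dt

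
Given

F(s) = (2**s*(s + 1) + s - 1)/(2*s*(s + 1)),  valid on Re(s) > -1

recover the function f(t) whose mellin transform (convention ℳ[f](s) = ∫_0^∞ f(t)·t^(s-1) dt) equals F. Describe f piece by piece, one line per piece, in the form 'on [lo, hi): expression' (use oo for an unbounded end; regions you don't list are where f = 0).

on [0, 1): t
on [1, 2): 1/2

cuts at 1: linearity sums the 2 kernel integrals
between 0 and 1 the integrand is t·t^(s-1)
segment 1 to 2 holds 1/2; add its integral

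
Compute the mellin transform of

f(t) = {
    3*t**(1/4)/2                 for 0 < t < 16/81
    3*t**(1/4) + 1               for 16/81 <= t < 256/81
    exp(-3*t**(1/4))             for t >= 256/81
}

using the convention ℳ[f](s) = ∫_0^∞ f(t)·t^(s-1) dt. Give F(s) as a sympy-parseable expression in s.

the power substitution comes off first: 3*sqrt(t)/2 on [0, 4/9); 3*sqrt(t) + 1 on [4/9, 16/9); exp(-3*sqrt(t)) on [16/9, ∞)
remove the power substitution first: 3*t/2 on [0, 2/3); 3*t + 1 on [2/3, 4/3); exp(-3*t) on [4/3, ∞)
the common scale on t comes off first: t on [0, 1); 2*t + 1 on [1, 2); exp(-2*t) on [2, ∞)
cuts at 16/81, 256/81: linearity sums the 3 kernel integrals
between 0 and 16/81 the integrand is 3*t**(1/4)/2·t^(s-1)
over [16/81, 256/81), the kernel integral of (3*t**(1/4) + 1) enters the sum
segment 256/81 to ∞ holds exp(-3*t**(1/4)); add its integral

(20*2**(12*s)*s - 8*2**(8*s)*s + 4*2**(4*s)*s*(4*s + 1)*uppergamma(4*s, 4) - 256**s + 4096**s)/(1296**s*s*(4*s + 1))
  Re(s) > -1/4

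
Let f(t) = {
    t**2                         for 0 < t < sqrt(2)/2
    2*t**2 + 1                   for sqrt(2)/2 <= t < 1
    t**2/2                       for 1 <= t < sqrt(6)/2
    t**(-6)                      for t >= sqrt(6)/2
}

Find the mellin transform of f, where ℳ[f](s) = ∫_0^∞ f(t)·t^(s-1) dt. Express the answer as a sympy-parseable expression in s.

undo the power substitution: t on [0, 1/2); 2*t + 1 on [1/2, 1); t/2 on [1, 3/2); …
cuts at sqrt(2)/2, 1, sqrt(6)/2: linearity sums the 4 kernel integrals
piece [0, sqrt(2)/2): integrate t**2 against the kernel
for t in [sqrt(2)/2, 1): the term is ∫ (2*t**2 + 1)·t^(s-1)
the [1, sqrt(6)/2) slice contributes ∫ t**2/2·t^(s-1) dt
on [sqrt(6)/2, ∞): add ∫ t**(-6)·t^(s-1) dt

(sqrt(2)/2)**s*(270*2**(s/2)*s*(s - 6) + 216*2**(s/2)*(s - 6) + 81*3**(s/2)*s*(s - 6) - 32*3**(s/2)*s*(s + 2) - 162*s*(s - 6) - 216*s + 1296)/(108*s*(s - 6)*(s + 2))
  -2 < Re(s) < 6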